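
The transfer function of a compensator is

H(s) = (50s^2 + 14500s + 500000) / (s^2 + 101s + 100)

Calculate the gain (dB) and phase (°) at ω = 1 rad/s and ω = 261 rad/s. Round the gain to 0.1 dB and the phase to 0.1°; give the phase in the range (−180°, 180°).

Substitute s = j1:
Numerator: 50(j1)^2 + 14500(j1) + 500000 = 499950 + j14500
Denominator: (j1)^2 + 101(j1) + 100 = 99 + j101
|N| = √(499950² + 14500²) ≈ 5.0016e+05, ∠N ≈ 1.66°
|D| = √(99² + 101²) ≈ 141.43, ∠D ≈ 45.57°
|H| = 5.0016e+05 / 141.43 ≈ 3536.4
Gain = 20 log₁₀(3536.4) ≈ 70.97 dB
∠H = 1.66° − 45.57° = -43.91°

Substitute s = j261:
Numerator: 50(j261)^2 + 14500(j261) + 500000 = -2906050 + j3784500
Denominator: (j261)^2 + 101(j261) + 100 = -68021 + j26361
|N| = √(2906050² + 3784500²) ≈ 4.7715e+06, ∠N ≈ 127.52°
|D| = √(68021² + 26361²) ≈ 72950, ∠D ≈ 158.82°
|H| = 4.7715e+06 / 72950 ≈ 65.408
Gain = 20 log₁₀(65.408) ≈ 36.31 dB
∠H = 127.52° − 158.82° = -31.30°

ω = 1: 71.0 dB, -43.9°; ω = 261: 36.3 dB, -31.3°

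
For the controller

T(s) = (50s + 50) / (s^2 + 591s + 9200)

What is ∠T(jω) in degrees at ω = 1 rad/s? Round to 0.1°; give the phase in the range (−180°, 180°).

Substitute s = j1:
Numerator: 50(j1) + 50 = 50 + j50
Denominator: (j1)^2 + 591(j1) + 9200 = 9199 + j591
|N| = √(50² + 50²) ≈ 70.711, ∠N ≈ 45.00°
|D| = √(9199² + 591²) ≈ 9218, ∠D ≈ 3.68°
∠T = 45.00° − 3.68° = 41.32°

41.3°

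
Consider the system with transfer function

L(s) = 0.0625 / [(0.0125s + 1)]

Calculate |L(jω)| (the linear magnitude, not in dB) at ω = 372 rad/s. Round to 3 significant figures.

0.0131

At ω = 372 rad/s:
pole (1 + j372·0.0125) = 1 + j4.65 → |·| ≈ 4.7563, ∠ ≈ 77.86°
|L| = 0.0625 · 1 / (4.7563) ≈ 0.01314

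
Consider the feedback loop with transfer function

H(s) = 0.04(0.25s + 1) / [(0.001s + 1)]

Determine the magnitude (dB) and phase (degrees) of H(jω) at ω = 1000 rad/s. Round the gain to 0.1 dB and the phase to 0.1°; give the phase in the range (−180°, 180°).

At ω = 1000 rad/s:
zero (1 + j1000·0.25) = 1 + j250 → |·| ≈ 250, ∠ ≈ 89.77°
pole (1 + j1000·0.001) = 1 + j1 → |·| ≈ 1.4142, ∠ ≈ 45.00°
|H| = 0.04 · 250 / (1.4142) ≈ 7.0711
Gain = 20 log₁₀(7.0711) ≈ 16.99 dB
∠H = (89.77°) − (45.00°) = 44.77°

17.0 dB, 44.8°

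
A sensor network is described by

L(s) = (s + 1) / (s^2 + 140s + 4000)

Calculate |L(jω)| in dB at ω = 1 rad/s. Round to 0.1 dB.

Substitute s = j1:
Numerator: (j1) + 1 = 1 + j1
Denominator: (j1)^2 + 140(j1) + 4000 = 3999 + j140
|N| = √(1² + 1²) ≈ 1.4142, ∠N ≈ 45.00°
|D| = √(3999² + 140²) ≈ 4001.4, ∠D ≈ 2.01°
|L| = 1.4142 / 4001.4 ≈ 0.00035343
Gain = 20 log₁₀(0.00035343) ≈ -69.03 dB

-69.0 dB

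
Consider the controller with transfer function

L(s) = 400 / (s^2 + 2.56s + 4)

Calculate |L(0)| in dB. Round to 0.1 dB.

L(0) = 400 / 4 = 100
20 log₁₀(100) ≈ 40.00 dB

40.0 dB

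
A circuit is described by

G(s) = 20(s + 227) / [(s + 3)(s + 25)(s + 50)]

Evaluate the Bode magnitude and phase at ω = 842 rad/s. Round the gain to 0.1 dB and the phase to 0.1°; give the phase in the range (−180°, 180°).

-90.7 dB, 170.2°

At s = jω = j842:
zero (s+227): 227 + j842 → |·| = √(227²+842²) = √760493 ≈ 872.06, ∠ = arctan(842/227) ≈ 74.91°
pole (s+3): 3 + j842 → |·| = √(3²+842²) = √708973 ≈ 842.01, ∠ = arctan(842/3) ≈ 89.80°
pole (s+25): 25 + j842 → |·| = √(25²+842²) = √709589 ≈ 842.37, ∠ = arctan(842/25) ≈ 88.30°
pole (s+50): 50 + j842 → |·| = √(50²+842²) = √711464 ≈ 843.48, ∠ = arctan(842/50) ≈ 86.60°
|G| = 20 · 872.06 / 5.9827e+08 ≈ 2.9153e-05
Gain = 20 log₁₀(2.9153e-05) ≈ -90.71 dB
∠G = 74.91° − 264.70° = -189.79° ≡ 170.21° (principal value)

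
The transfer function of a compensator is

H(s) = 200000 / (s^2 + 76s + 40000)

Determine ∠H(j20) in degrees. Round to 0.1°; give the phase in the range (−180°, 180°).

At s = jω = j20:
quadratic: (j20)² + 76·j20 + 40000 = 39600 + j1520 → |·| ≈ 39629, ∠ ≈ 2.20°
∠H = 0.00° − 2.20° = -2.20°

-2.2°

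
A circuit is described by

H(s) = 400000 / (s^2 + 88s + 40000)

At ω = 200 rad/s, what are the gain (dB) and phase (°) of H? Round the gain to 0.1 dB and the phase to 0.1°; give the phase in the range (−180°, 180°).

27.1 dB, -90.0°

At s = jω = j200:
quadratic: (j200)² + 88·j200 + 40000 = 0 + j17600 → |·| ≈ 17600, ∠ ≈ 90.00°
|H| = 400000 / 17600 ≈ 22.727
Gain = 20 log₁₀(22.727) ≈ 27.13 dB
∠H = 0.00° − 90.00° = -90.00°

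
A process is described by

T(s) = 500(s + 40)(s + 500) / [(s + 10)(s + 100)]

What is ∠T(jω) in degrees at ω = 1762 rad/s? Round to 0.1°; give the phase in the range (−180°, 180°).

-13.6°

At s = jω = j1762:
zero (s+40): 40 + j1762 → |·| = √(40²+1762²) = √3106244 ≈ 1762.5, ∠ = arctan(1762/40) ≈ 88.70°
zero (s+500): 500 + j1762 → |·| = √(500²+1762²) = √3354644 ≈ 1831.6, ∠ = arctan(1762/500) ≈ 74.16°
pole (s+10): 10 + j1762 → |·| = √(10²+1762²) = √3104744 ≈ 1762, ∠ = arctan(1762/10) ≈ 89.67°
pole (s+100): 100 + j1762 → |·| = √(100²+1762²) = √3114644 ≈ 1764.8, ∠ = arctan(1762/100) ≈ 86.75°
∠T = 162.86° − 176.42° = -13.56°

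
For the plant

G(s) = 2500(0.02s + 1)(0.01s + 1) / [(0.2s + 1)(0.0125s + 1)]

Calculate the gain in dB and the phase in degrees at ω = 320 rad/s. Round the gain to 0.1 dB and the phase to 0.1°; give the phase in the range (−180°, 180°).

At ω = 320 rad/s:
zero (1 + j320·0.02) = 1 + j6.4 → |·| ≈ 6.4777, ∠ ≈ 81.12°
zero (1 + j320·0.01) = 1 + j3.2 → |·| ≈ 3.3526, ∠ ≈ 72.65°
pole (1 + j320·0.2) = 1 + j64 → |·| ≈ 64.008, ∠ ≈ 89.10°
pole (1 + j320·0.0125) = 1 + j4 → |·| ≈ 4.1231, ∠ ≈ 75.96°
|G| = 2500 · 6.4777 · 3.3526 / (64.008 · 4.1231) ≈ 205.72
Gain = 20 log₁₀(205.72) ≈ 46.27 dB
∠G = (81.12° + 72.65°) − (89.10° + 75.96°) = -11.29°

46.3 dB, -11.3°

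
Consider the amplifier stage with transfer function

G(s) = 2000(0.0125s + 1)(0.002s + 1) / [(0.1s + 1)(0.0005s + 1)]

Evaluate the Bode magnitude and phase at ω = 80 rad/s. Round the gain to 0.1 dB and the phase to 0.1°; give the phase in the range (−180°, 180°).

51.0 dB, -31.1°

At ω = 80 rad/s:
zero (1 + j80·0.0125) = 1 + j1 → |·| ≈ 1.4142, ∠ ≈ 45.00°
zero (1 + j80·0.002) = 1 + j0.16 → |·| ≈ 1.0127, ∠ ≈ 9.09°
pole (1 + j80·0.1) = 1 + j8 → |·| ≈ 8.0623, ∠ ≈ 82.87°
pole (1 + j80·0.0005) = 1 + j0.04 → |·| ≈ 1.0008, ∠ ≈ 2.29°
|G| = 2000 · 1.4142 · 1.0127 / (8.0623 · 1.0008) ≈ 354.99
Gain = 20 log₁₀(354.99) ≈ 51.00 dB
∠G = (45.00° + 9.09°) − (82.87° + 2.29°) = -31.07°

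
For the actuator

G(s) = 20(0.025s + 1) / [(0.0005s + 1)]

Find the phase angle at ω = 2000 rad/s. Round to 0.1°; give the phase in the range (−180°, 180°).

43.9°

At ω = 2000 rad/s:
zero (1 + j2000·0.025) = 1 + j50 → |·| ≈ 50.01, ∠ ≈ 88.85°
pole (1 + j2000·0.0005) = 1 + j1 → |·| ≈ 1.4142, ∠ ≈ 45.00°
∠G = (88.85°) − (45.00°) = 43.85°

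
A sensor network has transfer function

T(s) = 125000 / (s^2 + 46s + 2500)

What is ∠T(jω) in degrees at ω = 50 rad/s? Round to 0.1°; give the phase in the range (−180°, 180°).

-90.0°

At s = jω = j50:
quadratic: (j50)² + 46·j50 + 2500 = 0 + j2300 → |·| ≈ 2300, ∠ ≈ 90.00°
∠T = 0.00° − 90.00° = -90.00°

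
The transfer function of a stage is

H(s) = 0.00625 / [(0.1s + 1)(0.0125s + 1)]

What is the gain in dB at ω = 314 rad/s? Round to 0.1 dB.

-86.2 dB

At ω = 314 rad/s:
pole (1 + j314·0.1) = 1 + j31.4 → |·| ≈ 31.416, ∠ ≈ 88.18°
pole (1 + j314·0.0125) = 1 + j3.925 → |·| ≈ 4.0504, ∠ ≈ 75.71°
|H| = 0.00625 · 1 / (31.416 · 4.0504) ≈ 4.9117e-05
Gain = 20 log₁₀(4.9117e-05) ≈ -86.18 dB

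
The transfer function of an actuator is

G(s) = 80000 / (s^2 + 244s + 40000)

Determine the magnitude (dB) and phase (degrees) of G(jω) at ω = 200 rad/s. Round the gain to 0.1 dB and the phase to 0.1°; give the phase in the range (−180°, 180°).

At s = jω = j200:
quadratic: (j200)² + 244·j200 + 40000 = 0 + j48800 → |·| ≈ 48800, ∠ ≈ 90.00°
|G| = 80000 / 48800 ≈ 1.6393
Gain = 20 log₁₀(1.6393) ≈ 4.29 dB
∠G = 0.00° − 90.00° = -90.00°

4.3 dB, -90.0°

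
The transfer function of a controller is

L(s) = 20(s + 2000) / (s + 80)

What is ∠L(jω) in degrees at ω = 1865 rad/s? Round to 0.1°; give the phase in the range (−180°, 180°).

At s = jω = j1865:
zero (s+2000): 2000 + j1865 → |·| = √(2000²+1865²) = √7478225 ≈ 2734.6, ∠ = arctan(1865/2000) ≈ 43.00°
pole (s+80): 80 + j1865 → |·| = √(80²+1865²) = √3484625 ≈ 1866.7, ∠ = arctan(1865/80) ≈ 87.54°
∠L = 43.00° − 87.54° = -44.54°

-44.5°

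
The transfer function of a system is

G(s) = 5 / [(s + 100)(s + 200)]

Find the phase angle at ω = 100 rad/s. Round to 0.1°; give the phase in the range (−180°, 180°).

-71.6°

At s = jω = j100:
pole (s+100): 100 + j100 → |·| = √(100²+100²) = √20000 ≈ 141.42, ∠ = arctan(100/100) ≈ 45.00°
pole (s+200): 200 + j100 → |·| = √(200²+100²) = √50000 ≈ 223.61, ∠ = arctan(100/200) ≈ 26.57°
∠G = 0.00° − 71.57° = -71.57°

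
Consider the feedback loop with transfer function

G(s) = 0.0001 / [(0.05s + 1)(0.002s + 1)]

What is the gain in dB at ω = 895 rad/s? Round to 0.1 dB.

At ω = 895 rad/s:
pole (1 + j895·0.05) = 1 + j44.75 → |·| ≈ 44.761, ∠ ≈ 88.72°
pole (1 + j895·0.002) = 1 + j1.79 → |·| ≈ 2.0504, ∠ ≈ 60.81°
|G| = 0.0001 · 1 / (44.761 · 2.0504) ≈ 1.0896e-06
Gain = 20 log₁₀(1.0896e-06) ≈ -119.25 dB

-119.3 dB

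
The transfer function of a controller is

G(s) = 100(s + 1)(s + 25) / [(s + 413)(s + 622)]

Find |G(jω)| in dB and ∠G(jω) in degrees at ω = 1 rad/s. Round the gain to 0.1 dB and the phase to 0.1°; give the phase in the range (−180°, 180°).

-37.2 dB, 47.1°

At s = jω = j1:
zero (s+1): 1 + j1 → |·| = √(1²+1²) = √2 ≈ 1.4142, ∠ = arctan(1/1) ≈ 45.00°
zero (s+25): 25 + j1 → |·| = √(25²+1²) = √626 ≈ 25.02, ∠ = arctan(1/25) ≈ 2.29°
pole (s+413): 413 + j1 → |·| = √(413²+1²) = √170570 ≈ 413, ∠ = arctan(1/413) ≈ 0.14°
pole (s+622): 622 + j1 → |·| = √(622²+1²) = √386885 ≈ 622, ∠ = arctan(1/622) ≈ 0.09°
|G| = 100 · 35.383 / 2.5689e+05 ≈ 0.013774
Gain = 20 log₁₀(0.013774) ≈ -37.22 dB
∠G = 47.29° − 0.23° = 47.06°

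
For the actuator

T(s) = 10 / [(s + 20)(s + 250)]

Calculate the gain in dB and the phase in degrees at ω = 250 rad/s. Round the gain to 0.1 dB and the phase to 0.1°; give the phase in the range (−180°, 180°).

At s = jω = j250:
pole (s+20): 20 + j250 → |·| = √(20²+250²) = √62900 ≈ 250.8, ∠ = arctan(250/20) ≈ 85.43°
pole (s+250): 250 + j250 → |·| = √(250²+250²) = √125000 ≈ 353.55, ∠ = arctan(250/250) ≈ 45.00°
|T| = 10 / 88670 ≈ 0.00011278
Gain = 20 log₁₀(0.00011278) ≈ -78.96 dB
∠T = 0.00° − 130.43° = -130.43°

-79.0 dB, -130.4°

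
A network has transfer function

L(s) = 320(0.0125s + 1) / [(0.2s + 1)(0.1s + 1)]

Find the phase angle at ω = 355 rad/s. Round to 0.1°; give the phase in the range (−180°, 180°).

At ω = 355 rad/s:
zero (1 + j355·0.0125) = 1 + j4.4375 → |·| ≈ 4.5488, ∠ ≈ 77.30°
pole (1 + j355·0.2) = 1 + j71 → |·| ≈ 71.007, ∠ ≈ 89.19°
pole (1 + j355·0.1) = 1 + j35.5 → |·| ≈ 35.514, ∠ ≈ 88.39°
∠L = (77.30°) − (89.19° + 88.39°) = -100.28°

-100.3°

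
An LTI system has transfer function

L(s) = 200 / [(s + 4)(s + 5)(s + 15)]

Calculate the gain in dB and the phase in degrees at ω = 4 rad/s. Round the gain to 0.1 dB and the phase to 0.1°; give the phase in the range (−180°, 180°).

At s = jω = j4:
pole (s+4): 4 + j4 → |·| = √(4²+4²) = √32 ≈ 5.6569, ∠ = arctan(4/4) ≈ 45.00°
pole (s+5): 5 + j4 → |·| = √(5²+4²) = √41 ≈ 6.4031, ∠ = arctan(4/5) ≈ 38.66°
pole (s+15): 15 + j4 → |·| = √(15²+4²) = √241 ≈ 15.524, ∠ = arctan(4/15) ≈ 14.93°
|L| = 200 / 562.31 ≈ 0.35568
Gain = 20 log₁₀(0.35568) ≈ -8.98 dB
∠L = 0.00° − 98.59° = -98.59°

-9.0 dB, -98.6°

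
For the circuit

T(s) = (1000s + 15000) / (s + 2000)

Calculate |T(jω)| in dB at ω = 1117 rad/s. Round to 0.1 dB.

53.8 dB

Substitute s = j1117:
Numerator: 1000(j1117) + 15000 = 15000 + j1117000
Denominator: (j1117) + 2000 = 2000 + j1117
|N| = √(15000² + 1117000²) ≈ 1.1171e+06, ∠N ≈ 89.23°
|D| = √(2000² + 1117²) ≈ 2290.8, ∠D ≈ 29.18°
|T| = 1.1171e+06 / 2290.8 ≈ 487.65
Gain = 20 log₁₀(487.65) ≈ 53.76 dB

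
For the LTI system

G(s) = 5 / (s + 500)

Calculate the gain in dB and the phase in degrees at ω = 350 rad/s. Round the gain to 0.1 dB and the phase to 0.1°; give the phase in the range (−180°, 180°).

-41.7 dB, -35.0°

At s = jω = j350:
pole (s+500): 500 + j350 → |·| = √(500²+350²) = √372500 ≈ 610.33, ∠ = arctan(350/500) ≈ 34.99°
|G| = 5 / 610.33 ≈ 0.0081923
Gain = 20 log₁₀(0.0081923) ≈ -41.73 dB
∠G = 0.00° − 34.99° = -34.99°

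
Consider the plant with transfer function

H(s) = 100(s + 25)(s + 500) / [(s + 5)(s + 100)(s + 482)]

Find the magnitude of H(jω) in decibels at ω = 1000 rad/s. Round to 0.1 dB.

-20.0 dB

At s = jω = j1000:
zero (s+25): 25 + j1000 → |·| = √(25²+1000²) = √1000625 ≈ 1000.3, ∠ = arctan(1000/25) ≈ 88.57°
zero (s+500): 500 + j1000 → |·| = √(500²+1000²) = √1250000 ≈ 1118, ∠ = arctan(1000/500) ≈ 63.43°
pole (s+5): 5 + j1000 → |·| = √(5²+1000²) = √1000025 ≈ 1000, ∠ = arctan(1000/5) ≈ 89.71°
pole (s+100): 100 + j1000 → |·| = √(100²+1000²) = √1010000 ≈ 1005, ∠ = arctan(1000/100) ≈ 84.29°
pole (s+482): 482 + j1000 → |·| = √(482²+1000²) = √1232324 ≈ 1110.1, ∠ = arctan(1000/482) ≈ 64.27°
|H| = 100 · 1.1183e+06 / 1.1157e+09 ≈ 0.10023
Gain = 20 log₁₀(0.10023) ≈ -19.98 dB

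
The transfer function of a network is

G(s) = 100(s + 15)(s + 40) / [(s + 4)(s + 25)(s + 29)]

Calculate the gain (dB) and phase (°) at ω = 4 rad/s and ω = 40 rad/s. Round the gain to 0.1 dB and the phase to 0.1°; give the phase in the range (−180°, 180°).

At s = jω = j4:
zero (s+15): 15 + j4 → |·| = √(15²+4²) = √241 ≈ 15.524, ∠ = arctan(4/15) ≈ 14.93°
zero (s+40): 40 + j4 → |·| = √(40²+4²) = √1616 ≈ 40.2, ∠ = arctan(4/40) ≈ 5.71°
pole (s+4): 4 + j4 → |·| = √(4²+4²) = √32 ≈ 5.6569, ∠ = arctan(4/4) ≈ 45.00°
pole (s+25): 25 + j4 → |·| = √(25²+4²) = √641 ≈ 25.318, ∠ = arctan(4/25) ≈ 9.09°
pole (s+29): 29 + j4 → |·| = √(29²+4²) = √857 ≈ 29.275, ∠ = arctan(4/29) ≈ 7.85°
|G| = 100 · 624.06 / 4192.8 ≈ 14.884
Gain = 20 log₁₀(14.884) ≈ 23.45 dB
∠G = 20.64° − 61.94° = -41.30°

At s = jω = j40:
zero (s+15): 15 + j40 → |·| = √(15²+40²) = √1825 ≈ 42.72, ∠ = arctan(40/15) ≈ 69.44°
zero (s+40): 40 + j40 → |·| = √(40²+40²) = √3200 ≈ 56.569, ∠ = arctan(40/40) ≈ 45.00°
pole (s+4): 4 + j40 → |·| = √(4²+40²) = √1616 ≈ 40.2, ∠ = arctan(40/4) ≈ 84.29°
pole (s+25): 25 + j40 → |·| = √(25²+40²) = √2225 ≈ 47.17, ∠ = arctan(40/25) ≈ 57.99°
pole (s+29): 29 + j40 → |·| = √(29²+40²) = √2441 ≈ 49.406, ∠ = arctan(40/29) ≈ 54.06°
|G| = 100 · 2416.6 / 93685 ≈ 2.5795
Gain = 20 log₁₀(2.5795) ≈ 8.23 dB
∠G = 114.44° − 196.34° = -81.90°

ω = 4: 23.5 dB, -41.3°; ω = 40: 8.2 dB, -81.9°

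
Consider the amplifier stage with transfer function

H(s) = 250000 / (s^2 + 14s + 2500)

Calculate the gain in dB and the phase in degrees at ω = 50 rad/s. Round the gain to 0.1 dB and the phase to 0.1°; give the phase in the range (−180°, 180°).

51.1 dB, -90.0°

At s = jω = j50:
quadratic: (j50)² + 14·j50 + 2500 = 0 + j700 → |·| ≈ 700, ∠ ≈ 90.00°
|H| = 250000 / 700 ≈ 357.14
Gain = 20 log₁₀(357.14) ≈ 51.06 dB
∠H = 0.00° − 90.00° = -90.00°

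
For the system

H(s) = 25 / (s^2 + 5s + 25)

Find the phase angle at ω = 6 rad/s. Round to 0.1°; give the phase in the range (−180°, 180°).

-110.1°

At s = jω = j6:
quadratic: (j6)² + 5·j6 + 25 = -11 + j30 → |·| ≈ 31.953, ∠ ≈ 110.14°
∠H = 0.00° − 110.14° = -110.14°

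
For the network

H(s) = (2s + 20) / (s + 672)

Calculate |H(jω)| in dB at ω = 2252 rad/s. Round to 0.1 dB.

Substitute s = j2252:
Numerator: 2(j2252) + 20 = 20 + j4504
Denominator: (j2252) + 672 = 672 + j2252
|N| = √(20² + 4504²) ≈ 4504, ∠N ≈ 89.75°
|D| = √(672² + 2252²) ≈ 2350.1, ∠D ≈ 73.38°
|H| = 4504 / 2350.1 ≈ 1.9165
Gain = 20 log₁₀(1.9165) ≈ 5.65 dB

5.7 dB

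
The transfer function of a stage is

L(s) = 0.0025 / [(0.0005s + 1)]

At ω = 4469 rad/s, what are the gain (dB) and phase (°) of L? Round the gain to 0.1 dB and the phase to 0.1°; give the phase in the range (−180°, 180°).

At ω = 4469 rad/s:
pole (1 + j4469·0.0005) = 1 + j2.2345 → |·| ≈ 2.4481, ∠ ≈ 65.89°
|L| = 0.0025 · 1 / (2.4481) ≈ 0.0010212
Gain = 20 log₁₀(0.0010212) ≈ -59.82 dB
∠L = (0°) − (65.89°) = -65.89°

-59.8 dB, -65.9°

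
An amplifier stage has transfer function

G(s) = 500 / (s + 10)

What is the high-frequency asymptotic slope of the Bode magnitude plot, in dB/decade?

Each pole contributes −20 dB/decade at high frequency; each zero contributes +20 dB/decade.
Net: 0 zero(s) − 1 pole(s) → -20 dB/decade.

-20 dB/decade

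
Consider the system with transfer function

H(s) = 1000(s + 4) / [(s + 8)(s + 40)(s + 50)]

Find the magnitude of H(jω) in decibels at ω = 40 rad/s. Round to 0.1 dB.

-11.3 dB

At s = jω = j40:
zero (s+4): 4 + j40 → |·| = √(4²+40²) = √1616 ≈ 40.2, ∠ = arctan(40/4) ≈ 84.29°
pole (s+8): 8 + j40 → |·| = √(8²+40²) = √1664 ≈ 40.792, ∠ = arctan(40/8) ≈ 78.69°
pole (s+40): 40 + j40 → |·| = √(40²+40²) = √3200 ≈ 56.569, ∠ = arctan(40/40) ≈ 45.00°
pole (s+50): 50 + j40 → |·| = √(50²+40²) = √4100 ≈ 64.031, ∠ = arctan(40/50) ≈ 38.66°
|H| = 1000 · 40.2 / 1.4776e+05 ≈ 0.27206
Gain = 20 log₁₀(0.27206) ≈ -11.31 dB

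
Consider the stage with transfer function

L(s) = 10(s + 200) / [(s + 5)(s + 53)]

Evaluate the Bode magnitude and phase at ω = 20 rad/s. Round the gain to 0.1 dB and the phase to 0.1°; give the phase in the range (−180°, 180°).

4.7 dB, -90.9°

At s = jω = j20:
zero (s+200): 200 + j20 → |·| = √(200²+20²) = √40400 ≈ 201, ∠ = arctan(20/200) ≈ 5.71°
pole (s+5): 5 + j20 → |·| = √(5²+20²) = √425 ≈ 20.616, ∠ = arctan(20/5) ≈ 75.96°
pole (s+53): 53 + j20 → |·| = √(53²+20²) = √3209 ≈ 56.648, ∠ = arctan(20/53) ≈ 20.67°
|L| = 10 · 201 / 1167.9 ≈ 1.721
Gain = 20 log₁₀(1.721) ≈ 4.72 dB
∠L = 5.71° − 96.63° = -90.92°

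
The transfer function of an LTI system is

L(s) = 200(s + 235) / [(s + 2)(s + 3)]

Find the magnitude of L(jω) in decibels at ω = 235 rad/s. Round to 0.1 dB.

At s = jω = j235:
zero (s+235): 235 + j235 → |·| = √(235²+235²) = √110450 ≈ 332.34, ∠ = arctan(235/235) ≈ 45.00°
pole (s+2): 2 + j235 → |·| = √(2²+235²) = √55229 ≈ 235.01, ∠ = arctan(235/2) ≈ 89.51°
pole (s+3): 3 + j235 → |·| = √(3²+235²) = √55234 ≈ 235.02, ∠ = arctan(235/3) ≈ 89.27°
|L| = 200 · 332.34 / 55232 ≈ 1.2034
Gain = 20 log₁₀(1.2034) ≈ 1.61 dB

1.6 dB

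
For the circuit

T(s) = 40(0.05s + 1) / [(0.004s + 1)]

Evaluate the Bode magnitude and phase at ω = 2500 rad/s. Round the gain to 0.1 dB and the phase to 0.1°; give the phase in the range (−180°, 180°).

At ω = 2500 rad/s:
zero (1 + j2500·0.05) = 1 + j125 → |·| ≈ 125, ∠ ≈ 89.54°
pole (1 + j2500·0.004) = 1 + j10 → |·| ≈ 10.05, ∠ ≈ 84.29°
|T| = 40 · 125 / (10.05) ≈ 497.51
Gain = 20 log₁₀(497.51) ≈ 53.94 dB
∠T = (89.54°) − (84.29°) = 5.25°

53.9 dB, 5.3°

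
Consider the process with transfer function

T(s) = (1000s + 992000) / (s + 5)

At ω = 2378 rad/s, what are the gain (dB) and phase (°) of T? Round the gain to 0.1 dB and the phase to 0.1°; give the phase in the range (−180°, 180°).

60.7 dB, -22.5°

Substitute s = j2378:
Numerator: 1000(j2378) + 992000 = 992000 + j2378000
Denominator: (j2378) + 5 = 5 + j2378
|N| = √(992000² + 2378000²) ≈ 2.5766e+06, ∠N ≈ 67.36°
|D| = √(5² + 2378²) ≈ 2378, ∠D ≈ 89.88°
|T| = 2.5766e+06 / 2378 ≈ 1083.5
Gain = 20 log₁₀(1083.5) ≈ 60.70 dB
∠T = 67.36° − 89.88° = -22.52°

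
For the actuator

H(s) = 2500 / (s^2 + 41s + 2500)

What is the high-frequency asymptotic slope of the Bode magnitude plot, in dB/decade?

Each pole contributes −20 dB/decade at high frequency; each zero contributes +20 dB/decade.
Net: 0 zero(s) − 2 pole(s) → -40 dB/decade.

-40 dB/decade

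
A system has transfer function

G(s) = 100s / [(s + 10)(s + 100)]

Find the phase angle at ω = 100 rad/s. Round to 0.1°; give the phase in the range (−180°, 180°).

At s = jω = j100:
zero at origin: s = j100 → |·| = 100, ∠ = 90.00°
pole (s+10): 10 + j100 → |·| = √(10²+100²) = √10100 ≈ 100.5, ∠ = arctan(100/10) ≈ 84.29°
pole (s+100): 100 + j100 → |·| = √(100²+100²) = √20000 ≈ 141.42, ∠ = arctan(100/100) ≈ 45.00°
∠G = 90.00° − 129.29° = -39.29°

-39.3°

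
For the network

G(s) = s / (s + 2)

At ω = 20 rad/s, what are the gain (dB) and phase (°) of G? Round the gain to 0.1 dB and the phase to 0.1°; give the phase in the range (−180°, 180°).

At s = jω = j20:
zero at origin: s = j20 → |·| = 20, ∠ = 90.00°
pole (s+2): 2 + j20 → |·| = √(2²+20²) = √404 ≈ 20.1, ∠ = arctan(20/2) ≈ 84.29°
|G| = 1 · 20 / 20.1 ≈ 0.99502
Gain = 20 log₁₀(0.99502) ≈ -0.04 dB
∠G = 90.00° − 84.29° = 5.71°

-0.0 dB, 5.7°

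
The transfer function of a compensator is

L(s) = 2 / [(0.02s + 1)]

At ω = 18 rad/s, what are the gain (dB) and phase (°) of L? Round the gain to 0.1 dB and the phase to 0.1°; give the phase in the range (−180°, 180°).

At ω = 18 rad/s:
pole (1 + j18·0.02) = 1 + j0.36 → |·| ≈ 1.0628, ∠ ≈ 19.80°
|L| = 2 · 1 / (1.0628) ≈ 1.8818
Gain = 20 log₁₀(1.8818) ≈ 5.49 dB
∠L = (0°) − (19.80°) = -19.80°

5.5 dB, -19.8°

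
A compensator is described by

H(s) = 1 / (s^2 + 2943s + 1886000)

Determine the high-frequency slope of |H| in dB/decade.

Each pole contributes −20 dB/decade at high frequency; each zero contributes +20 dB/decade.
Net: 0 zero(s) − 2 pole(s) → -40 dB/decade.

-40 dB/decade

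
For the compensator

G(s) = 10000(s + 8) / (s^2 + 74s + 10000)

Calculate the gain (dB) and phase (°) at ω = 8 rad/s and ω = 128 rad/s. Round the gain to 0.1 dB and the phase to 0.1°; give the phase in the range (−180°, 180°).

At s = jω = j8:
zero (s+8): 8 + j8 → |·| = √(8²+8²) = √128 ≈ 11.314, ∠ = arctan(8/8) ≈ 45.00°
quadratic: (j8)² + 74·j8 + 10000 = 9936 + j592 → |·| ≈ 9953.6, ∠ ≈ 3.41°
|G| = 10000 · 11.314 / 9953.6 ≈ 11.367
Gain = 20 log₁₀(11.367) ≈ 21.11 dB
∠G = 45.00° − 3.41° = 41.59°

At s = jω = j128:
zero (s+8): 8 + j128 → |·| = √(8²+128²) = √16448 ≈ 128.25, ∠ = arctan(128/8) ≈ 86.42°
quadratic: (j128)² + 74·j128 + 10000 = -6384 + j9472 → |·| ≈ 11423, ∠ ≈ 123.98°
|G| = 10000 · 128.25 / 11423 ≈ 112.27
Gain = 20 log₁₀(112.27) ≈ 41.01 dB
∠G = 86.42° − 123.98° = -37.56°

ω = 8: 21.1 dB, 41.6°; ω = 128: 41.0 dB, -37.6°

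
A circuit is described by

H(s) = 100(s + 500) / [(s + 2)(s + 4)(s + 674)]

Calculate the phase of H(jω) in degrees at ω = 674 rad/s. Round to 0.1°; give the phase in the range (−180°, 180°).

At s = jω = j674:
zero (s+500): 500 + j674 → |·| = √(500²+674²) = √704276 ≈ 839.21, ∠ = arctan(674/500) ≈ 53.43°
pole (s+2): 2 + j674 → |·| = √(2²+674²) = √454280 ≈ 674, ∠ = arctan(674/2) ≈ 89.83°
pole (s+4): 4 + j674 → |·| = √(4²+674²) = √454292 ≈ 674.01, ∠ = arctan(674/4) ≈ 89.66°
pole (s+674): 674 + j674 → |·| = √(674²+674²) = √908552 ≈ 953.18, ∠ = arctan(674/674) ≈ 45.00°
∠H = 53.43° − 224.49° = -171.06°

-171.1°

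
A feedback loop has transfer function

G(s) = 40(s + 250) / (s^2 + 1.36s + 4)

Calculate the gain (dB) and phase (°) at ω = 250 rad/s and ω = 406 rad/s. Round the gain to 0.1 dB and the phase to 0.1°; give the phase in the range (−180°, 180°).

At s = jω = j250:
zero (s+250): 250 + j250 → |·| = √(250²+250²) = √125000 ≈ 353.55, ∠ = arctan(250/250) ≈ 45.00°
quadratic: (j250)² + 1.36·j250 + 4 = -62496 + j340 → |·| ≈ 62497, ∠ ≈ 179.69°
|G| = 40 · 353.55 / 62497 ≈ 0.22628
Gain = 20 log₁₀(0.22628) ≈ -12.91 dB
∠G = 45.00° − 179.69° = -134.69°

At s = jω = j406:
zero (s+250): 250 + j406 → |·| = √(250²+406²) = √227336 ≈ 476.8, ∠ = arctan(406/250) ≈ 58.38°
quadratic: (j406)² + 1.36·j406 + 4 = -164832 + j552.16 → |·| ≈ 1.6483e+05, ∠ ≈ 179.81°
|G| = 40 · 476.8 / 1.6483e+05 ≈ 0.11571
Gain = 20 log₁₀(0.11571) ≈ -18.73 dB
∠G = 58.38° − 179.81° = -121.43°

ω = 250: -12.9 dB, -134.7°; ω = 406: -18.7 dB, -121.4°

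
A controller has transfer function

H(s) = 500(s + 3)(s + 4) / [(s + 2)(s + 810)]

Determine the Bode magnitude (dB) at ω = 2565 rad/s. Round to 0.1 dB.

At s = jω = j2565:
zero (s+3): 3 + j2565 → |·| = √(3²+2565²) = √6579234 ≈ 2565, ∠ = arctan(2565/3) ≈ 89.93°
zero (s+4): 4 + j2565 → |·| = √(4²+2565²) = √6579241 ≈ 2565, ∠ = arctan(2565/4) ≈ 89.91°
pole (s+2): 2 + j2565 → |·| = √(2²+2565²) = √6579229 ≈ 2565, ∠ = arctan(2565/2) ≈ 89.96°
pole (s+810): 810 + j2565 → |·| = √(810²+2565²) = √7235325 ≈ 2689.9, ∠ = arctan(2565/810) ≈ 72.47°
|H| = 500 · 6.5792e+06 / 6.8996e+06 ≈ 476.78
Gain = 20 log₁₀(476.78) ≈ 53.57 dB

53.6 dB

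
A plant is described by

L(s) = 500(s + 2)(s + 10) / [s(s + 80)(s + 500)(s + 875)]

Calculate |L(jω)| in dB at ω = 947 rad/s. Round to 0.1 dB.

-68.9 dB

At s = jω = j947:
zero (s+2): 2 + j947 → |·| = √(2²+947²) = √896813 ≈ 947, ∠ = arctan(947/2) ≈ 89.88°
zero (s+10): 10 + j947 → |·| = √(10²+947²) = √896909 ≈ 947.05, ∠ = arctan(947/10) ≈ 89.39°
pole (s+80): 80 + j947 → |·| = √(80²+947²) = √903209 ≈ 950.37, ∠ = arctan(947/80) ≈ 85.17°
pole (s+500): 500 + j947 → |·| = √(500²+947²) = √1146809 ≈ 1070.9, ∠ = arctan(947/500) ≈ 62.17°
pole (s+875): 875 + j947 → |·| = √(875²+947²) = √1662434 ≈ 1289.4, ∠ = arctan(947/875) ≈ 47.26°
pole at origin: |s| = 947, ∠ = 90.00° (in denominator)
|L| = 500 · 8.9686e+05 / 1.2427e+12 ≈ 0.00036085
Gain = 20 log₁₀(0.00036085) ≈ -68.85 dB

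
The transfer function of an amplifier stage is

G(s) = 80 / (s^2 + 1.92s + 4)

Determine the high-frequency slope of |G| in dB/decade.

-40 dB/decade

Each pole contributes −20 dB/decade at high frequency; each zero contributes +20 dB/decade.
Net: 0 zero(s) − 2 pole(s) → -40 dB/decade.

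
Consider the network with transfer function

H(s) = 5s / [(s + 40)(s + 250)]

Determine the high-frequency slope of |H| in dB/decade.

-20 dB/decade

Each pole contributes −20 dB/decade at high frequency; each zero contributes +20 dB/decade.
Net: 1 zero(s) − 2 pole(s) → -20 dB/decade.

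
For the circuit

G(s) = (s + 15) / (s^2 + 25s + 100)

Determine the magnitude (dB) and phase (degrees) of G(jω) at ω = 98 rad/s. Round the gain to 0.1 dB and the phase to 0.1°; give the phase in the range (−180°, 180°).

Substitute s = j98:
Numerator: (j98) + 15 = 15 + j98
Denominator: (j98)^2 + 25(j98) + 100 = -9504 + j2450
|N| = √(15² + 98²) ≈ 99.141, ∠N ≈ 81.30°
|D| = √(9504² + 2450²) ≈ 9814.7, ∠D ≈ 165.54°
|G| = 99.141 / 9814.7 ≈ 0.010101
Gain = 20 log₁₀(0.010101) ≈ -39.91 dB
∠G = 81.30° − 165.54° = -84.24°

-39.9 dB, -84.2°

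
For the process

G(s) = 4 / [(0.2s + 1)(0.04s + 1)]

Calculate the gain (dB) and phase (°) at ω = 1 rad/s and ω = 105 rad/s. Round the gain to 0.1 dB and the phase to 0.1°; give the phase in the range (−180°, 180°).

ω = 1: 11.9 dB, -13.6°; ω = 105: -27.1 dB, -163.9°

At ω = 1 rad/s:
pole (1 + j1·0.2) = 1 + j0.2 → |·| ≈ 1.0198, ∠ ≈ 11.31°
pole (1 + j1·0.04) = 1 + j0.04 → |·| ≈ 1.0008, ∠ ≈ 2.29°
|G| = 4 · 1 / (1.0198 · 1.0008) ≈ 3.9192
Gain = 20 log₁₀(3.9192) ≈ 11.86 dB
∠G = (0°) − (11.31° + 2.29°) = -13.60°

At ω = 105 rad/s:
pole (1 + j105·0.2) = 1 + j21 → |·| ≈ 21.024, ∠ ≈ 87.27°
pole (1 + j105·0.04) = 1 + j4.2 → |·| ≈ 4.3174, ∠ ≈ 76.61°
|G| = 4 · 1 / (21.024 · 4.3174) ≈ 0.044068
Gain = 20 log₁₀(0.044068) ≈ -27.12 dB
∠G = (0°) − (87.27° + 76.61°) = -163.88°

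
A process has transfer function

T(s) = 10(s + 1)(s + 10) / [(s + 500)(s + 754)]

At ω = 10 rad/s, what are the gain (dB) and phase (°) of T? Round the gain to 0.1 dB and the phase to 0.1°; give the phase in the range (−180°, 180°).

-48.5 dB, 127.4°

At s = jω = j10:
zero (s+1): 1 + j10 → |·| = √(1²+10²) = √101 ≈ 10.05, ∠ = arctan(10/1) ≈ 84.29°
zero (s+10): 10 + j10 → |·| = √(10²+10²) = √200 ≈ 14.142, ∠ = arctan(10/10) ≈ 45.00°
pole (s+500): 500 + j10 → |·| = √(500²+10²) = √250100 ≈ 500.1, ∠ = arctan(10/500) ≈ 1.15°
pole (s+754): 754 + j10 → |·| = √(754²+10²) = √568616 ≈ 754.07, ∠ = arctan(10/754) ≈ 0.76°
|T| = 10 · 142.13 / 3.7711e+05 ≈ 0.0037689
Gain = 20 log₁₀(0.0037689) ≈ -48.48 dB
∠T = 129.29° − 1.91° = 127.38°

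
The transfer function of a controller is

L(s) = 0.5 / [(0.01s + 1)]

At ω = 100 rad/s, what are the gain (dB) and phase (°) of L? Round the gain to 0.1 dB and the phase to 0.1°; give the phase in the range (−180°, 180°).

At ω = 100 rad/s:
pole (1 + j100·0.01) = 1 + j1 → |·| ≈ 1.4142, ∠ ≈ 45.00°
|L| = 0.5 · 1 / (1.4142) ≈ 0.35356
Gain = 20 log₁₀(0.35356) ≈ -9.03 dB
∠L = (0°) − (45.00°) = -45.00°

-9.0 dB, -45.0°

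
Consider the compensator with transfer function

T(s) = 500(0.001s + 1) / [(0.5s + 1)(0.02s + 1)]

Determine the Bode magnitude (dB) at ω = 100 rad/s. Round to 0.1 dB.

13.1 dB

At ω = 100 rad/s:
zero (1 + j100·0.001) = 1 + j0.1 → |·| ≈ 1.005, ∠ ≈ 5.71°
pole (1 + j100·0.5) = 1 + j50 → |·| ≈ 50.01, ∠ ≈ 88.85°
pole (1 + j100·0.02) = 1 + j2 → |·| ≈ 2.2361, ∠ ≈ 63.43°
|T| = 500 · 1.005 / (50.01 · 2.2361) ≈ 4.4935
Gain = 20 log₁₀(4.4935) ≈ 13.05 dB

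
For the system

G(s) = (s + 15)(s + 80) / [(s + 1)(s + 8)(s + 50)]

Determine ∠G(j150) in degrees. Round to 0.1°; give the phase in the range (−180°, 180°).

-101.9°

At s = jω = j150:
zero (s+15): 15 + j150 → |·| = √(15²+150²) = √22725 ≈ 150.75, ∠ = arctan(150/15) ≈ 84.29°
zero (s+80): 80 + j150 → |·| = √(80²+150²) = √28900 ≈ 170, ∠ = arctan(150/80) ≈ 61.93°
pole (s+1): 1 + j150 → |·| = √(1²+150²) = √22501 ≈ 150, ∠ = arctan(150/1) ≈ 89.62°
pole (s+8): 8 + j150 → |·| = √(8²+150²) = √22564 ≈ 150.21, ∠ = arctan(150/8) ≈ 86.95°
pole (s+50): 50 + j150 → |·| = √(50²+150²) = √25000 ≈ 158.11, ∠ = arctan(150/50) ≈ 71.57°
∠G = 146.22° − 248.14° = -101.92°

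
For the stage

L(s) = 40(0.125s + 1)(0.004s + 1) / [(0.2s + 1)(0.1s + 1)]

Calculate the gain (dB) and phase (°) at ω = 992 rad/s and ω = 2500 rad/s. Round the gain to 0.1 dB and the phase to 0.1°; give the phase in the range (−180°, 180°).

ω = 992: 0.3 dB, -13.7°; ω = 2500: 0.0 dB, -5.6°

At ω = 992 rad/s:
zero (1 + j992·0.125) = 1 + j124 → |·| ≈ 124, ∠ ≈ 89.54°
zero (1 + j992·0.004) = 1 + j3.968 → |·| ≈ 4.0921, ∠ ≈ 75.86°
pole (1 + j992·0.2) = 1 + j198.4 → |·| ≈ 198.4, ∠ ≈ 89.71°
pole (1 + j992·0.1) = 1 + j99.2 → |·| ≈ 99.205, ∠ ≈ 89.42°
|L| = 40 · 124 · 4.0921 / (198.4 · 99.205) ≈ 1.0312
Gain = 20 log₁₀(1.0312) ≈ 0.27 dB
∠L = (89.54° + 75.86°) − (89.71° + 89.42°) = -13.73°

At ω = 2500 rad/s:
zero (1 + j2500·0.125) = 1 + j312.5 → |·| ≈ 312.5, ∠ ≈ 89.82°
zero (1 + j2500·0.004) = 1 + j10 → |·| ≈ 10.05, ∠ ≈ 84.29°
pole (1 + j2500·0.2) = 1 + j500 → |·| ≈ 500, ∠ ≈ 89.89°
pole (1 + j2500·0.1) = 1 + j250 → |·| ≈ 250, ∠ ≈ 89.77°
|L| = 40 · 312.5 · 10.05 / (500 · 250) ≈ 1.005
Gain = 20 log₁₀(1.005) ≈ 0.04 dB
∠L = (89.82° + 84.29°) − (89.89° + 89.77°) = -5.55°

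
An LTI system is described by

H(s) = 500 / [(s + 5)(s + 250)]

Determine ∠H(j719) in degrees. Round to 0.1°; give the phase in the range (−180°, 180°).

-160.4°

At s = jω = j719:
pole (s+5): 5 + j719 → |·| = √(5²+719²) = √516986 ≈ 719.02, ∠ = arctan(719/5) ≈ 89.60°
pole (s+250): 250 + j719 → |·| = √(250²+719²) = √579461 ≈ 761.22, ∠ = arctan(719/250) ≈ 70.83°
∠H = 0.00° − 160.43° = -160.43°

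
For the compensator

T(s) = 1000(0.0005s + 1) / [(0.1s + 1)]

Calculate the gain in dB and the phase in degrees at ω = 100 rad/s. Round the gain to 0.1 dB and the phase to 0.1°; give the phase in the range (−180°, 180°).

40.0 dB, -81.4°

At ω = 100 rad/s:
zero (1 + j100·0.0005) = 1 + j0.05 → |·| ≈ 1.0012, ∠ ≈ 2.86°
pole (1 + j100·0.1) = 1 + j10 → |·| ≈ 10.05, ∠ ≈ 84.29°
|T| = 1000 · 1.0012 / (10.05) ≈ 99.622
Gain = 20 log₁₀(99.622) ≈ 39.97 dB
∠T = (2.86°) − (84.29°) = -81.43°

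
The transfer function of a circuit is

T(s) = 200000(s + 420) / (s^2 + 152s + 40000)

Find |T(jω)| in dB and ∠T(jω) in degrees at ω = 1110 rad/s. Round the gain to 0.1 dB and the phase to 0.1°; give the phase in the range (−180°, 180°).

At s = jω = j1110:
zero (s+420): 420 + j1110 → |·| = √(420²+1110²) = √1408500 ≈ 1186.8, ∠ = arctan(1110/420) ≈ 69.27°
quadratic: (j1110)² + 152·j1110 + 40000 = -1192100 + j168720 → |·| ≈ 1.204e+06, ∠ ≈ 171.94°
|T| = 200000 · 1186.8 / 1.204e+06 ≈ 197.14
Gain = 20 log₁₀(197.14) ≈ 45.90 dB
∠T = 69.27° − 171.94° = -102.67°

45.9 dB, -102.7°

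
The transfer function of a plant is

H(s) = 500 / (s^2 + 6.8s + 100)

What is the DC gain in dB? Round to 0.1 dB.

14.0 dB

H(0) = 500 / 100 = 5
20 log₁₀(5) ≈ 13.98 dB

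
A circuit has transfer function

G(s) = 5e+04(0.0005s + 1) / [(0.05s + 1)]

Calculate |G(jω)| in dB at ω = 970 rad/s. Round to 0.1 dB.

61.2 dB

At ω = 970 rad/s:
zero (1 + j970·0.0005) = 1 + j0.485 → |·| ≈ 1.1114, ∠ ≈ 25.87°
pole (1 + j970·0.05) = 1 + j48.5 → |·| ≈ 48.51, ∠ ≈ 88.82°
|G| = 5e+04 · 1.1114 / (48.51) ≈ 1145.5
Gain = 20 log₁₀(1145.5) ≈ 61.18 dB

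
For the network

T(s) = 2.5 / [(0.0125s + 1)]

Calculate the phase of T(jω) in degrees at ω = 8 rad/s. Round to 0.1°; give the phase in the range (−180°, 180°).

At ω = 8 rad/s:
pole (1 + j8·0.0125) = 1 + j0.1 → |·| ≈ 1.005, ∠ ≈ 5.71°
∠T = (0°) − (5.71°) = -5.71°

-5.7°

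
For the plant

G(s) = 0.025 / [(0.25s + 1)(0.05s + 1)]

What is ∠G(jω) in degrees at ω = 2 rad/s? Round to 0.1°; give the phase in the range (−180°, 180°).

At ω = 2 rad/s:
pole (1 + j2·0.25) = 1 + j0.5 → |·| ≈ 1.118, ∠ ≈ 26.57°
pole (1 + j2·0.05) = 1 + j0.1 → |·| ≈ 1.005, ∠ ≈ 5.71°
∠G = (0°) − (26.57° + 5.71°) = -32.28°

-32.3°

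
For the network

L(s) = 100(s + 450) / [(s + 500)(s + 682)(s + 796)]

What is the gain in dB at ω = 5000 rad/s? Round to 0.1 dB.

-108.2 dB

At s = jω = j5000:
zero (s+450): 450 + j5000 → |·| = √(450²+5000²) = √25202500 ≈ 5020.2, ∠ = arctan(5000/450) ≈ 84.86°
pole (s+500): 500 + j5000 → |·| = √(500²+5000²) = √25250000 ≈ 5024.9, ∠ = arctan(5000/500) ≈ 84.29°
pole (s+682): 682 + j5000 → |·| = √(682²+5000²) = √25465124 ≈ 5046.3, ∠ = arctan(5000/682) ≈ 82.23°
pole (s+796): 796 + j5000 → |·| = √(796²+5000²) = √25633616 ≈ 5063, ∠ = arctan(5000/796) ≈ 80.95°
|L| = 100 · 5020.2 / 1.2838e+11 ≈ 3.9104e-06
Gain = 20 log₁₀(3.9104e-06) ≈ -108.16 dB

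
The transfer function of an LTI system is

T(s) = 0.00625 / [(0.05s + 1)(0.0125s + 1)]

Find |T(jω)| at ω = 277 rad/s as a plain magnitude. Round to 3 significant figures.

At ω = 277 rad/s:
pole (1 + j277·0.05) = 1 + j13.85 → |·| ≈ 13.886, ∠ ≈ 85.87°
pole (1 + j277·0.0125) = 1 + j3.4625 → |·| ≈ 3.604, ∠ ≈ 73.89°
|T| = 0.00625 · 1 / (13.886 · 3.604) ≈ 0.00012489

0.000125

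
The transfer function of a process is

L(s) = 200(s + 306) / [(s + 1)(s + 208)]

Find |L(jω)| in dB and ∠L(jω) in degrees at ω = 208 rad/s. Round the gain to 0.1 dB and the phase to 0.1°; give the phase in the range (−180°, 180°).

1.7 dB, -100.5°

At s = jω = j208:
zero (s+306): 306 + j208 → |·| = √(306²+208²) = √136900 ≈ 370, ∠ = arctan(208/306) ≈ 34.21°
pole (s+1): 1 + j208 → |·| = √(1²+208²) = √43265 ≈ 208, ∠ = arctan(208/1) ≈ 89.72°
pole (s+208): 208 + j208 → |·| = √(208²+208²) = √86528 ≈ 294.16, ∠ = arctan(208/208) ≈ 45.00°
|L| = 200 · 370 / 61185 ≈ 1.2094
Gain = 20 log₁₀(1.2094) ≈ 1.65 dB
∠L = 34.21° − 134.72° = -100.51°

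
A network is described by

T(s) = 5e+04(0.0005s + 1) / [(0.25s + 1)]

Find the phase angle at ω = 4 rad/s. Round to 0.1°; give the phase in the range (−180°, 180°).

At ω = 4 rad/s:
zero (1 + j4·0.0005) = 1 + j0.002 → |·| ≈ 1, ∠ ≈ 0.11°
pole (1 + j4·0.25) = 1 + j1 → |·| ≈ 1.4142, ∠ ≈ 45.00°
∠T = (0.11°) − (45.00°) = -44.89°

-44.9°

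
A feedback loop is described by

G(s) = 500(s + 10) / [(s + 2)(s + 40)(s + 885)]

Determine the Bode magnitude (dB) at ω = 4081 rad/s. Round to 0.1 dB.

At s = jω = j4081:
zero (s+10): 10 + j4081 → |·| = √(10²+4081²) = √16654661 ≈ 4081, ∠ = arctan(4081/10) ≈ 89.86°
pole (s+2): 2 + j4081 → |·| = √(2²+4081²) = √16654565 ≈ 4081, ∠ = arctan(4081/2) ≈ 89.97°
pole (s+40): 40 + j4081 → |·| = √(40²+4081²) = √16656161 ≈ 4081.2, ∠ = arctan(4081/40) ≈ 89.44°
pole (s+885): 885 + j4081 → |·| = √(885²+4081²) = √17437786 ≈ 4175.9, ∠ = arctan(4081/885) ≈ 77.76°
|G| = 500 · 4081 / 6.9551e+10 ≈ 2.9338e-05
Gain = 20 log₁₀(2.9338e-05) ≈ -90.65 dB

-90.7 dB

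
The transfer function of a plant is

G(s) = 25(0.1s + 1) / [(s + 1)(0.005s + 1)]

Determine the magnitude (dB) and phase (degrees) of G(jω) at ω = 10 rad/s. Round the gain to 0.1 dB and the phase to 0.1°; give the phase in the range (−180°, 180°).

At ω = 10 rad/s:
zero (1 + j10·0.1) = 1 + j1 → |·| ≈ 1.4142, ∠ ≈ 45.00°
pole (1 + j10·1) = 1 + j10 → |·| ≈ 10.05, ∠ ≈ 84.29°
pole (1 + j10·0.005) = 1 + j0.05 → |·| ≈ 1.0012, ∠ ≈ 2.86°
|G| = 25 · 1.4142 / (10.05 · 1.0012) ≈ 3.5137
Gain = 20 log₁₀(3.5137) ≈ 10.92 dB
∠G = (45.00°) − (84.29° + 2.86°) = -42.15°

10.9 dB, -42.2°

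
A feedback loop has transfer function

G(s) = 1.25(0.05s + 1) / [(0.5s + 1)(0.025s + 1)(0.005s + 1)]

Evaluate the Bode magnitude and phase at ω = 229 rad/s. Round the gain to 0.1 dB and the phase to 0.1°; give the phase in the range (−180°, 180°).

-37.0 dB, -133.5°

At ω = 229 rad/s:
zero (1 + j229·0.05) = 1 + j11.45 → |·| ≈ 11.494, ∠ ≈ 85.01°
pole (1 + j229·0.5) = 1 + j114.5 → |·| ≈ 114.5, ∠ ≈ 89.50°
pole (1 + j229·0.025) = 1 + j5.725 → |·| ≈ 5.8117, ∠ ≈ 80.09°
pole (1 + j229·0.005) = 1 + j1.145 → |·| ≈ 1.5202, ∠ ≈ 48.87°
|G| = 1.25 · 11.494 / (114.5 · 5.8117 · 1.5202) ≈ 0.014203
Gain = 20 log₁₀(0.014203) ≈ -36.95 dB
∠G = (85.01°) − (89.50° + 80.09° + 48.87°) = -133.45°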